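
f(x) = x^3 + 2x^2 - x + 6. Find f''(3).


First derivative:
f'(x) = 3x^2 + 4x - 1
Second derivative:
f''(x) = 6x + 4
Substitute x = 3:
f''(3) = 6 * 3 + 4
= 18 + 4
= 22

22


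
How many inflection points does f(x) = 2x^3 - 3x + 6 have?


Inflection points occur where f''(x) = 0 and concavity changes.
f(x) = 2x^3 - 3x + 6
f'(x) = 6x^2 - 3
f''(x) = 12x
Set f''(x) = 0:
12x = 0
x = 0 / 12 = 0
Since f''(x) is linear (degree 1), it changes sign at this point.
Therefore there is exactly 1 inflection point.

1


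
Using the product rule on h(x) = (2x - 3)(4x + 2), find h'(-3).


Let u(x) = 2x - 3 and v(x) = 4x + 2
u'(x) = 2
v'(x) = 4
Product rule: h'(x) = u'(x)*v(x) + u(x)*v'(x)
= 2 * (4x + 2) + (2x - 3) * 4
At x = -3:
u(-3) = 2 * (-3) - 3 = -9
v(-3) = 4 * (-3) + 2 = -10
h'(-3) = 2 * (-10) + (-9) * 4
= -20 - 36
= -56

-56


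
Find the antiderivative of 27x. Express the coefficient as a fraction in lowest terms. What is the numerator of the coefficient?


Apply the power rule for integration:
integral of ax^n dx = a/(n+1) * x^(n+1) + C
integral of 27x dx
= 27/2 * x^2 + C
The coefficient in lowest terms is 27/2, and its numerator is 27

27


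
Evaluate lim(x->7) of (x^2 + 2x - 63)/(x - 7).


Direct substitution gives 0/0, so we factor the numerator.
Factor: (x^2 + 2x - 63) = (x - 7)(x + 9)
Cancel the common factor (x - 7):
(x^2 + 2x - 63)/(x - 7) = (x + 9)
Now substitute x = 7:
= (7) - (-9) = 16

16


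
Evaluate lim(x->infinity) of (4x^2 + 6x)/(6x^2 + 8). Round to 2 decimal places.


For limits at infinity with equal-degree polynomials,
we compare leading coefficients.
Numerator leading term: 4x^2
Denominator leading term: 6x^2
Divide both by x^2:
lim = (4 + 6/x) / (6 + 8/x^2)
As x -> infinity, the 1/x and 1/x^2 terms vanish:
= 4/6 = 2/3 ≈ 0.67

0.67


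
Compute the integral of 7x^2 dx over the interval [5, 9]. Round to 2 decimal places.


Find the antiderivative of 7x^2:
F(x) = 7/3 * x^3
Apply the Fundamental Theorem of Calculus:
F(9) - F(5)
= 7/3 * 9^3 - 7/3 * 5^3
= 7/3 * (729 - 125)
= 7/3 * 604
= 4228/3 ≈ 1409.33

1409.33


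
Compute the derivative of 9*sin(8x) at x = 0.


Apply the chain rule to differentiate 9*sin(8x):
d/dx [9*sin(8x)]
= 9 * cos(8x) * d/dx(8x)
= 9 * 8 * cos(8x)
= 72 * cos(8x)
Evaluate at x = 0:
= 72 * cos(0)
= 72 * 1
= 72

72


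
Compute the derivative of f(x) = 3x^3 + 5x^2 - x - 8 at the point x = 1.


Differentiate f(x) = 3x^3 + 5x^2 - x - 8 term by term:
f'(x) = 9x^2 + 10x - 1
Substitute x = 1:
f'(1) = 9 * 1^2 + 10 * 1 - 1
= 9 + 10 - 1
= 18

18


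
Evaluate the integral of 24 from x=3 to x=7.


The integral of a constant k over [a, b] equals k * (b - a).
integral from 3 to 7 of 24 dx
= 24 * (7 - 3)
= 24 * 4
= 96

96


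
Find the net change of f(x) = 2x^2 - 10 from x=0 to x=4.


Net change = f(b) - f(a)
f(x) = 2x^2 - 10
Compute f(4):
f(4) = 2 * 4^2 + 0 * 4 - 10
= 32 + 0 - 10
= 22
Compute f(0):
f(0) = 2 * 0^2 + 0 * 0 - 10
= 0 + 0 - 10
= -10
Net change = 22 - (-10) = 32

32


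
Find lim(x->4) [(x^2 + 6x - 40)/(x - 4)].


Direct substitution gives 0/0, so we factor the numerator.
Factor: (x^2 + 6x - 40) = (x - 4)(x + 10)
Cancel the common factor (x - 4):
(x^2 + 6x - 40)/(x - 4) = (x + 10)
Now substitute x = 4:
= (4) - (-10) = 14

14


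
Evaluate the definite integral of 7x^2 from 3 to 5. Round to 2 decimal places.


Find the antiderivative of 7x^2:
F(x) = 7/3 * x^3
Apply the Fundamental Theorem of Calculus:
F(5) - F(3)
= 7/3 * 5^3 - 7/3 * 3^3
= 7/3 * (125 - 27)
= 7/3 * 98
= 686/3 ≈ 228.67

228.67


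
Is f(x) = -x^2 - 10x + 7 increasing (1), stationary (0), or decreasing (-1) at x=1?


Compute f'(x) to determine behavior:
f'(x) = -2x - 10
f'(1) = -2 * 1 - 10
= -2 - 10
= -12
Since f'(1) < 0, the function is decreasing (-1)

-1


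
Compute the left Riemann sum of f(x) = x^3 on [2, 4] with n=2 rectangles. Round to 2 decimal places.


Left Riemann sum uses left endpoints of each subinterval.
Interval: [2, 4], n = 2
dx = (4 - 2) / 2 = 1
Left endpoints: [2, 3]
f values: [8, 27]
Sum = dx * (sum of f values)
= 1 * 35
= 35 = 35.00

35.00


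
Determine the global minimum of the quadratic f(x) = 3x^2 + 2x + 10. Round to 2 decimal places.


For a quadratic f(x) = ax^2 + bx + c with a > 0, the minimum is at the vertex.
Vertex x-coordinate: x = -b/(2a)
x = -(2) / (2 * 3)
x = -2/6 = -1/3
Substitute back to find the minimum value:
f(-1/3) = 3 * (-1/3)^2 + 2 * (-1/3) + 10
= 1/3 - 2/3 + 10
= 29/3 ≈ 9.67

9.67


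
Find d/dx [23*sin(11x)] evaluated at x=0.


Apply the chain rule to differentiate 23*sin(11x):
d/dx [23*sin(11x)]
= 23 * cos(11x) * d/dx(11x)
= 23 * 11 * cos(11x)
= 253 * cos(11x)
Evaluate at x = 0:
= 253 * cos(0)
= 253 * 1
= 253

253


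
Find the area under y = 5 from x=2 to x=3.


The area under a constant function y = 5 is a rectangle.
Width = 3 - 2 = 1
Height = 5
Area = width * height
= 1 * 5
= 5

5


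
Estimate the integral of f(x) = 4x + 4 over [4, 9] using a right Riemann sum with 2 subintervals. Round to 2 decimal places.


Right Riemann sum uses right endpoints of each subinterval.
Interval: [4, 9], n = 2
dx = (9 - 4) / 2 = 5/2
Right endpoints: [13/2, 9]
f values: [30, 40]
Sum = dx * (sum of f values)
= 5/2 * 70
= 175 = 175.00

175.00


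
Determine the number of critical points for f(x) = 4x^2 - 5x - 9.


Find where f'(x) = 0:
f'(x) = 8x - 5
Set f'(x) = 0:
8x - 5 = 0
x = 5 / 8 = 5/8
This is a linear equation in x, so there is exactly one solution.
Number of critical points: 1

1


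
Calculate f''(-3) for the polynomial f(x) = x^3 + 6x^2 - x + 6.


First derivative:
f'(x) = 3x^2 + 12x - 1
Second derivative:
f''(x) = 6x + 12
Substitute x = -3:
f''(-3) = 6 * (-3) + 12
= -18 + 12
= -6

-6


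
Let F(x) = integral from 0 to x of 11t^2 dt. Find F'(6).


By the Fundamental Theorem of Calculus (Part 1):
If F(x) = integral from 0 to x of f(t) dt, then F'(x) = f(x)
Here f(t) = 11t^2
So F'(x) = 11x^2
Evaluate at x = 6:
F'(6) = 11 * 6^2
= 11 * 36
= 396

396


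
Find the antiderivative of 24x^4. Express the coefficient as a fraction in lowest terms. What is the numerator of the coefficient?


Apply the power rule for integration:
integral of ax^n dx = a/(n+1) * x^(n+1) + C
integral of 24x^4 dx
= 24/5 * x^5 + C
The coefficient in lowest terms is 24/5, and its numerator is 24

24


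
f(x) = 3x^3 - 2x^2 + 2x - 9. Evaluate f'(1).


Differentiate f(x) = 3x^3 - 2x^2 + 2x - 9 term by term:
f'(x) = 9x^2 - 4x + 2
Substitute x = 1:
f'(1) = 9 * 1^2 - 4 * 1 + 2
= 9 - 4 + 2
= 7

7


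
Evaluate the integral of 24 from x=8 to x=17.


The integral of a constant k over [a, b] equals k * (b - a).
integral from 8 to 17 of 24 dx
= 24 * (17 - 8)
= 24 * 9
= 216

216


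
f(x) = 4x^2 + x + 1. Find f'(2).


Differentiate term by term using power and sum rules:
f(x) = 4x^2 + x + 1
f'(x) = 8x + 1
Substitute x = 2:
f'(2) = 8 * 2 + 1
= 16 + 1
= 17

17


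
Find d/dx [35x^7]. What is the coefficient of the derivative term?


We apply the power rule: d/dx [ax^n] = a*n * x^(n-1)
d/dx [35x^7]
= 35 * 7 * x^(7-1)
= 245x^6
The coefficient is 245

245


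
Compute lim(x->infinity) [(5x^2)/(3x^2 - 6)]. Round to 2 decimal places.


For limits at infinity with equal-degree polynomials,
we compare leading coefficients.
Numerator leading term: 5x^2
Denominator leading term: 3x^2
Divide both by x^2:
lim = (5) / (3 - 6/x^2)
As x -> infinity, the 1/x and 1/x^2 terms vanish:
= 5/3 ≈ 1.67

1.67


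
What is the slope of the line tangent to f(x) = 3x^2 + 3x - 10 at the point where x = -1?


The slope of the tangent line equals f'(x) at the point.
f(x) = 3x^2 + 3x - 10
f'(x) = 6x + 3
At x = -1:
f'(-1) = 6 * (-1) + 3
= -6 + 3
= -3

-3


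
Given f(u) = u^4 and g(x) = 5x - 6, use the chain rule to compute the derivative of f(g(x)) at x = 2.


Using the chain rule: (f(g(x)))' = f'(g(x)) * g'(x)
First, find g(2):
g(2) = 5 * 2 - 6 = 4
Next, f'(u) = 4u^3
And g'(x) = 5
So f'(g(2)) * g'(2)
= 4 * 4^3 * 5
= 4 * 64 * 5
= 1280

1280


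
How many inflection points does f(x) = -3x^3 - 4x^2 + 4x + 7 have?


Inflection points occur where f''(x) = 0 and concavity changes.
f(x) = -3x^3 - 4x^2 + 4x + 7
f'(x) = -9x^2 - 8x + 4
f''(x) = -18x - 8
Set f''(x) = 0:
-18x - 8 = 0
x = 8 / (-18) = -4/9
Since f''(x) is linear (degree 1), it changes sign at this point.
Therefore there is exactly 1 inflection point.

1


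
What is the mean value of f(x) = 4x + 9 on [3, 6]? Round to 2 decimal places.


Average value = 1/(b-a) * integral from a to b of f(x) dx
First compute the integral of 4x + 9:
F(x) = 2x^2 + 9x
F(6) = 2 * 36 + 9 * 6 = 126
F(3) = 2 * 9 + 9 * 3 = 45
Integral = 126 - 45 = 81
Average = 81 / (6 - 3) = 81 / 3
= 27 = 27.00

27.00


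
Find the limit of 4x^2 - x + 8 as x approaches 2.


Since polynomials are continuous, we use direct substitution.
lim(x->2) of 4x^2 - x + 8
= 4 * 2^2 - 1 * 2 + 8
= 16 - 2 + 8
= 22

22


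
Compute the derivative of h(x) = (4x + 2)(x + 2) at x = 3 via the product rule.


Let u(x) = 4x + 2 and v(x) = x + 2
u'(x) = 4
v'(x) = 1
Product rule: h'(x) = u'(x)*v(x) + u(x)*v'(x)
= 4 * (x + 2) + (4x + 2) * 1
At x = 3:
u(3) = 4 * 3 + 2 = 14
v(3) = 1 * 3 + 2 = 5
h'(3) = 4 * 5 + 14 * 1
= 20 + 14
= 34

34


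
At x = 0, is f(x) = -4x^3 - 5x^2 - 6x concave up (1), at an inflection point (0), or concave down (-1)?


Concavity is determined by the sign of f''(x).
f(x) = -4x^3 - 5x^2 - 6x
f'(x) = -12x^2 - 10x - 6
f''(x) = -24x - 10
f''(0) = -24 * 0 - 10
= 0 - 10
= -10
Since f''(0) < 0, the function is concave down (-1)

-1


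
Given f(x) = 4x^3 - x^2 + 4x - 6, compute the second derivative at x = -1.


First derivative:
f'(x) = 12x^2 - 2x + 4
Second derivative:
f''(x) = 24x - 2
Substitute x = -1:
f''(-1) = 24 * (-1) - 2
= -24 - 2
= -26

-26


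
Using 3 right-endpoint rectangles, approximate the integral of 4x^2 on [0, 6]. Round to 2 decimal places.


Right Riemann sum uses right endpoints of each subinterval.
Interval: [0, 6], n = 3
dx = (6 - 0) / 3 = 2
Right endpoints: [2, 4, 6]
f values: [16, 64, 144]
Sum = dx * (sum of f values)
= 2 * 224
= 448 = 448.00

448.00


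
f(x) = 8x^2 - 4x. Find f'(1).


Differentiate term by term using power and sum rules:
f(x) = 8x^2 - 4x
f'(x) = 16x - 4
Substitute x = 1:
f'(1) = 16 * 1 - 4
= 16 - 4
= 12

12


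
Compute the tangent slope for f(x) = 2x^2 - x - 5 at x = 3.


The slope of the tangent line equals f'(x) at the point.
f(x) = 2x^2 - x - 5
f'(x) = 4x - 1
At x = 3:
f'(3) = 4 * 3 - 1
= 12 - 1
= 11

11


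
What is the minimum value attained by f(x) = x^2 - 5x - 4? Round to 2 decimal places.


For a quadratic f(x) = ax^2 + bx + c with a > 0, the minimum is at the vertex.
Vertex x-coordinate: x = -b/(2a)
x = -(-5) / (2 * 1)
x = 5/2
Substitute back to find the minimum value:
f(5/2) = 1 * (5/2)^2 - 5 * (5/2) - 4
= 25/4 - 25/2 - 4
= -41/4 = -10.25

-10.25


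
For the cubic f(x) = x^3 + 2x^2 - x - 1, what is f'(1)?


Differentiate f(x) = x^3 + 2x^2 - x - 1 term by term:
f'(x) = 3x^2 + 4x - 1
Substitute x = 1:
f'(1) = 3 * 1^2 + 4 * 1 - 1
= 3 + 4 - 1
= 6

6


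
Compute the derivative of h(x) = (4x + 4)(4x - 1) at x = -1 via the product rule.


Let u(x) = 4x + 4 and v(x) = 4x - 1
u'(x) = 4
v'(x) = 4
Product rule: h'(x) = u'(x)*v(x) + u(x)*v'(x)
= 4 * (4x - 1) + (4x + 4) * 4
At x = -1:
u(-1) = 4 * (-1) + 4 = 0
v(-1) = 4 * (-1) - 1 = -5
h'(-1) = 4 * (-5) + 0 * 4
= -20 + 0
= -20

-20


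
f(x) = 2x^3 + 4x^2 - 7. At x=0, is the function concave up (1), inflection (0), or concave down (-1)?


Concavity is determined by the sign of f''(x).
f(x) = 2x^3 + 4x^2 - 7
f'(x) = 6x^2 + 8x
f''(x) = 12x + 8
f''(0) = 12 * 0 + 8
= 0 + 8
= 8
Since f''(0) > 0, the function is concave up (1)

1


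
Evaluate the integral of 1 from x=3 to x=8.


The integral of a constant k over [a, b] equals k * (b - a).
integral from 3 to 8 of 1 dx
= 1 * (8 - 3)
= 1 * 5
= 5

5


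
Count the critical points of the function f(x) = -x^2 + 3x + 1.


Find where f'(x) = 0:
f'(x) = -2x + 3
Set f'(x) = 0:
-2x + 3 = 0
x = -3 / (-2) = 3/2
This is a linear equation in x, so there is exactly one solution.
Number of critical points: 1

1


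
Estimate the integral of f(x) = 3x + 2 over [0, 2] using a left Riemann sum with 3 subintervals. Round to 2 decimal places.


Left Riemann sum uses left endpoints of each subinterval.
Interval: [0, 2], n = 3
dx = (2 - 0) / 3 = 2/3
Left endpoints: [0, 2/3, 4/3]
f values: [2, 4, 6]
Sum = dx * (sum of f values)
= 2/3 * 12
= 8 = 8.00

8.00


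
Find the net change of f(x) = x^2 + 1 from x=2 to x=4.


Net change = f(b) - f(a)
f(x) = x^2 + 1
Compute f(4):
f(4) = 1 * 4^2 + 0 * 4 + 1
= 16 + 0 + 1
= 17
Compute f(2):
f(2) = 1 * 2^2 + 0 * 2 + 1
= 4 + 0 + 1
= 5
Net change = 17 - 5 = 12

12


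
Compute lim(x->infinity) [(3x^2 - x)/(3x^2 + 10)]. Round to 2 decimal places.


For limits at infinity with equal-degree polynomials,
we compare leading coefficients.
Numerator leading term: 3x^2
Denominator leading term: 3x^2
Divide both by x^2:
lim = (3 - 1/x) / (3 + 10/x^2)
As x -> infinity, the 1/x and 1/x^2 terms vanish:
= 3/3 = 1 = 1.00

1.00


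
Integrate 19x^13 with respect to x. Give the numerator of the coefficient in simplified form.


Apply the power rule for integration:
integral of ax^n dx = a/(n+1) * x^(n+1) + C
integral of 19x^13 dx
= 19/14 * x^14 + C
The coefficient in lowest terms is 19/14, and its numerator is 19

19


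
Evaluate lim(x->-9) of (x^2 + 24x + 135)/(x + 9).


Direct substitution gives 0/0, so we factor the numerator.
Factor: (x^2 + 24x + 135) = (x + 9)(x + 15)
Cancel the common factor (x + 9):
(x^2 + 24x + 135)/(x + 9) = (x + 15)
Now substitute x = -9:
= (-9) - (-15) = 6

6


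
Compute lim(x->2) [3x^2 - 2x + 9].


Since polynomials are continuous, we use direct substitution.
lim(x->2) of 3x^2 - 2x + 9
= 3 * 2^2 - 2 * 2 + 9
= 12 - 4 + 9
= 17

17


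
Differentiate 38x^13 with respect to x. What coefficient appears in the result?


We apply the power rule: d/dx [ax^n] = a*n * x^(n-1)
d/dx [38x^13]
= 38 * 13 * x^(13-1)
= 494x^12
The coefficient is 494

494


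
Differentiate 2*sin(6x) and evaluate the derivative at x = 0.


Apply the chain rule to differentiate 2*sin(6x):
d/dx [2*sin(6x)]
= 2 * cos(6x) * d/dx(6x)
= 2 * 6 * cos(6x)
= 12 * cos(6x)
Evaluate at x = 0:
= 12 * cos(0)
= 12 * 1
= 12

12


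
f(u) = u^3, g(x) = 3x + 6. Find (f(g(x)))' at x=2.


Using the chain rule: (f(g(x)))' = f'(g(x)) * g'(x)
First, find g(2):
g(2) = 3 * 2 + 6 = 12
Next, f'(u) = 3u^2
And g'(x) = 3
So f'(g(2)) * g'(2)
= 3 * 12^2 * 3
= 3 * 144 * 3
= 1296

1296


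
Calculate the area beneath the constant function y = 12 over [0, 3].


The area under a constant function y = 12 is a rectangle.
Width = 3 - 0 = 3
Height = 12
Area = width * height
= 3 * 12
= 36

36


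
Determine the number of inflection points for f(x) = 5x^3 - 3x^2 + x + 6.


Inflection points occur where f''(x) = 0 and concavity changes.
f(x) = 5x^3 - 3x^2 + x + 6
f'(x) = 15x^2 - 6x + 1
f''(x) = 30x - 6
Set f''(x) = 0:
30x - 6 = 0
x = 6 / 30 = 1/5
Since f''(x) is linear (degree 1), it changes sign at this point.
Therefore there is exactly 1 inflection point.

1


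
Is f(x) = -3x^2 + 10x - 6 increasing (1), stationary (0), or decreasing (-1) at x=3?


Compute f'(x) to determine behavior:
f'(x) = -6x + 10
f'(3) = -6 * 3 + 10
= -18 + 10
= -8
Since f'(3) < 0, the function is decreasing (-1)

-1


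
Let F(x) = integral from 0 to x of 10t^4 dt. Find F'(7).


By the Fundamental Theorem of Calculus (Part 1):
If F(x) = integral from 0 to x of f(t) dt, then F'(x) = f(x)
Here f(t) = 10t^4
So F'(x) = 10x^4
Evaluate at x = 7:
F'(7) = 10 * 7^4
= 10 * 2401
= 24010

24010


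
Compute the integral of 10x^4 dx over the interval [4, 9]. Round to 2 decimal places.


Find the antiderivative of 10x^4:
F(x) = 10/5 * x^5
Apply the Fundamental Theorem of Calculus:
F(9) - F(4)
= 10/5 * 9^5 - 10/5 * 4^5
= 10/5 * (59049 - 1024)
= 10/5 * 58025
= 116050 = 116050.00

116050.00


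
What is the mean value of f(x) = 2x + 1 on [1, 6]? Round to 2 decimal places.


Average value = 1/(b-a) * integral from a to b of f(x) dx
First compute the integral of 2x + 1:
F(x) = x^2 + x
F(6) = 1 * 36 + 1 * 6 = 42
F(1) = 1 * 1 + 1 * 1 = 2
Integral = 42 - 2 = 40
Average = 40 / (6 - 1) = 40 / 5
= 8 = 8.00

8.00


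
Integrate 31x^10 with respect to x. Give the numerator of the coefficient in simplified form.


Apply the power rule for integration:
integral of ax^n dx = a/(n+1) * x^(n+1) + C
integral of 31x^10 dx
= 31/11 * x^11 + C
The coefficient in lowest terms is 31/11, and its numerator is 31

31


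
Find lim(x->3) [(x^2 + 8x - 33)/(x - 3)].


Direct substitution gives 0/0, so we factor the numerator.
Factor: (x^2 + 8x - 33) = (x - 3)(x + 11)
Cancel the common factor (x - 3):
(x^2 + 8x - 33)/(x - 3) = (x + 11)
Now substitute x = 3:
= (3) - (-11) = 14

14


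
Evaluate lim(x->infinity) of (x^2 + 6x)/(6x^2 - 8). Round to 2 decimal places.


For limits at infinity with equal-degree polynomials,
we compare leading coefficients.
Numerator leading term: x^2
Denominator leading term: 6x^2
Divide both by x^2:
lim = (1 + 6/x) / (6 - 8/x^2)
As x -> infinity, the 1/x and 1/x^2 terms vanish:
= 1/6 ≈ 0.17

0.17


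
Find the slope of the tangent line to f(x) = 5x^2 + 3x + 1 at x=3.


The slope of the tangent line equals f'(x) at the point.
f(x) = 5x^2 + 3x + 1
f'(x) = 10x + 3
At x = 3:
f'(3) = 10 * 3 + 3
= 30 + 3
= 33

33


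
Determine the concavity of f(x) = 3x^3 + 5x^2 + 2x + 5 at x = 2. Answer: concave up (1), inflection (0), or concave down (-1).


Concavity is determined by the sign of f''(x).
f(x) = 3x^3 + 5x^2 + 2x + 5
f'(x) = 9x^2 + 10x + 2
f''(x) = 18x + 10
f''(2) = 18 * 2 + 10
= 36 + 10
= 46
Since f''(2) > 0, the function is concave up (1)

1


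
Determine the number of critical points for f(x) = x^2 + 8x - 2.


Find where f'(x) = 0:
f'(x) = 2x + 8
Set f'(x) = 0:
2x + 8 = 0
x = -8 / 2 = -4
This is a linear equation in x, so there is exactly one solution.
Number of critical points: 1

1


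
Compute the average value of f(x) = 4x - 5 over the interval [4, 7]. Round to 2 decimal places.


Average value = 1/(b-a) * integral from a to b of f(x) dx
First compute the integral of 4x - 5:
F(x) = 2x^2 - 5x
F(7) = 2 * 49 - 5 * 7 = 63
F(4) = 2 * 16 - 5 * 4 = 12
Integral = 63 - 12 = 51
Average = 51 / (7 - 4) = 51 / 3
= 17 = 17.00

17.00


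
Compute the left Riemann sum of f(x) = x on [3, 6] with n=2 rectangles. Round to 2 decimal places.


Left Riemann sum uses left endpoints of each subinterval.
Interval: [3, 6], n = 2
dx = (6 - 3) / 2 = 3/2
Left endpoints: [3, 9/2]
f values: [3, 9/2]
Sum = dx * (sum of f values)
= 3/2 * 15/2
= 45/4 = 11.25

11.25


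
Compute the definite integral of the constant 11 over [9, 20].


The integral of a constant k over [a, b] equals k * (b - a).
integral from 9 to 20 of 11 dx
= 11 * (20 - 9)
= 11 * 11
= 121

121


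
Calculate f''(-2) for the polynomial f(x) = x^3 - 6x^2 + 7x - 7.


First derivative:
f'(x) = 3x^2 - 12x + 7
Second derivative:
f''(x) = 6x - 12
Substitute x = -2:
f''(-2) = 6 * (-2) - 12
= -12 - 12
= -24

-24


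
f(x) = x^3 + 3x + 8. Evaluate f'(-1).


Differentiate f(x) = x^3 + 3x + 8 term by term:
f'(x) = 3x^2 + 3
Substitute x = -1:
f'(-1) = 3 * (-1)^2 + 0 * (-1) + 3
= 3 + 0 + 3
= 6

6


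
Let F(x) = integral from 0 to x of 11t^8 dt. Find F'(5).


By the Fundamental Theorem of Calculus (Part 1):
If F(x) = integral from 0 to x of f(t) dt, then F'(x) = f(x)
Here f(t) = 11t^8
So F'(x) = 11x^8
Evaluate at x = 5:
F'(5) = 11 * 5^8
= 11 * 390625
= 4296875

4296875


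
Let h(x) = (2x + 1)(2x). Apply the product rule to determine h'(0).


Let u(x) = 2x + 1 and v(x) = 2x
u'(x) = 2
v'(x) = 2
Product rule: h'(x) = u'(x)*v(x) + u(x)*v'(x)
= 2 * (2x) + (2x + 1) * 2
At x = 0:
u(0) = 2 * 0 + 1 = 1
v(0) = 2 * 0 + 0 = 0
h'(0) = 2 * 0 + 1 * 2
= 0 + 2
= 2

2


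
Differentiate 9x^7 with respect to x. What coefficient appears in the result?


We apply the power rule: d/dx [ax^n] = a*n * x^(n-1)
d/dx [9x^7]
= 9 * 7 * x^(7-1)
= 63x^6
The coefficient is 63

63


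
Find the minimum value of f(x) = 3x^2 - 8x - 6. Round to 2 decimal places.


For a quadratic f(x) = ax^2 + bx + c with a > 0, the minimum is at the vertex.
Vertex x-coordinate: x = -b/(2a)
x = -(-8) / (2 * 3)
x = 8/6 = 4/3
Substitute back to find the minimum value:
f(4/3) = 3 * (4/3)^2 - 8 * (4/3) - 6
= 16/3 - 32/3 - 6
= -34/3 ≈ -11.33

-11.33


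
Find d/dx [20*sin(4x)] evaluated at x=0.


Apply the chain rule to differentiate 20*sin(4x):
d/dx [20*sin(4x)]
= 20 * cos(4x) * d/dx(4x)
= 20 * 4 * cos(4x)
= 80 * cos(4x)
Evaluate at x = 0:
= 80 * cos(0)
= 80 * 1
= 80

80


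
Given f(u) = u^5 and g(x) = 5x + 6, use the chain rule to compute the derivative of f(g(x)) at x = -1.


Using the chain rule: (f(g(x)))' = f'(g(x)) * g'(x)
First, find g(-1):
g(-1) = 5 * (-1) + 6 = 1
Next, f'(u) = 5u^4
And g'(x) = 5
So f'(g(-1)) * g'(-1)
= 5 * 1^4 * 5
= 5 * 1 * 5
= 25

25


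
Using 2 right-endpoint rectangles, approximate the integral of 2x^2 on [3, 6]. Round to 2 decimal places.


Right Riemann sum uses right endpoints of each subinterval.
Interval: [3, 6], n = 2
dx = (6 - 3) / 2 = 3/2
Right endpoints: [9/2, 6]
f values: [81/2, 72]
Sum = dx * (sum of f values)
= 3/2 * 225/2
= 675/4 = 168.75

168.75


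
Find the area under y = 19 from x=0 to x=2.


The area under a constant function y = 19 is a rectangle.
Width = 2 - 0 = 2
Height = 19
Area = width * height
= 2 * 19
= 38

38


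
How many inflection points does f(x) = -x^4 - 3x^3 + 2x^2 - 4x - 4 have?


Inflection points occur where f''(x) = 0 and concavity changes.
f(x) = -x^4 - 3x^3 + 2x^2 - 4x - 4
f'(x) = -4x^3 - 9x^2 + 4x - 4
f''(x) = -12x^2 - 18x + 4
This is a quadratic in x. Use the discriminant to count real roots.
Discriminant = (-18)^2 - 4 * (-12) * 4
= 324 - (-192)
= 516
Since discriminant > 0, f''(x) = 0 has 2 distinct real solutions.
A quadratic with two distinct real roots changes sign at each root, so concavity changes at both.
Number of inflection points: 2

2


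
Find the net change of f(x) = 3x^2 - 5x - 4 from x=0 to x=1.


Net change = f(b) - f(a)
f(x) = 3x^2 - 5x - 4
Compute f(1):
f(1) = 3 * 1^2 - 5 * 1 - 4
= 3 - 5 - 4
= -6
Compute f(0):
f(0) = 3 * 0^2 - 5 * 0 - 4
= 0 + 0 - 4
= -4
Net change = -6 - (-4) = -2

-2


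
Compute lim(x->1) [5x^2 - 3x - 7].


Since polynomials are continuous, we use direct substitution.
lim(x->1) of 5x^2 - 3x - 7
= 5 * 1^2 - 3 * 1 - 7
= 5 - 3 - 7
= -5

-5


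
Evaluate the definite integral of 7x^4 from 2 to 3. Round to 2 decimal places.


Find the antiderivative of 7x^4:
F(x) = 7/5 * x^5
Apply the Fundamental Theorem of Calculus:
F(3) - F(2)
= 7/5 * 3^5 - 7/5 * 2^5
= 7/5 * (243 - 32)
= 7/5 * 211
= 1477/5 = 295.40

295.40


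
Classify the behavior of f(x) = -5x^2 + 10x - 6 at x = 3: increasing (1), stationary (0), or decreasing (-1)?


Compute f'(x) to determine behavior:
f'(x) = -10x + 10
f'(3) = -10 * 3 + 10
= -30 + 10
= -20
Since f'(3) < 0, the function is decreasing (-1)

-1


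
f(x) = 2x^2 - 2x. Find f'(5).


Differentiate term by term using power and sum rules:
f(x) = 2x^2 - 2x
f'(x) = 4x - 2
Substitute x = 5:
f'(5) = 4 * 5 - 2
= 20 - 2
= 18

18


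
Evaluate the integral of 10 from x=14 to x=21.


The integral of a constant k over [a, b] equals k * (b - a).
integral from 14 to 21 of 10 dx
= 10 * (21 - 14)
= 10 * 7
= 70

70


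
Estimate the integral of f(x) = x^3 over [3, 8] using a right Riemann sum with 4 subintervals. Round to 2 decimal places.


Right Riemann sum uses right endpoints of each subinterval.
Interval: [3, 8], n = 4
dx = (8 - 3) / 4 = 5/4
Right endpoints: [17/4, 11/2, 27/4, 8]
f values: [4913/64, 1331/8, 19683/64, 512]
Sum = dx * (sum of f values)
= 5/4 * 17003/16
= 85015/64 ≈ 1328.36

1328.36


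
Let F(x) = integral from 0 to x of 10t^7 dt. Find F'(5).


By the Fundamental Theorem of Calculus (Part 1):
If F(x) = integral from 0 to x of f(t) dt, then F'(x) = f(x)
Here f(t) = 10t^7
So F'(x) = 10x^7
Evaluate at x = 5:
F'(5) = 10 * 5^7
= 10 * 78125
= 781250

781250


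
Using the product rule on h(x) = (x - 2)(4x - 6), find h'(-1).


Let u(x) = x - 2 and v(x) = 4x - 6
u'(x) = 1
v'(x) = 4
Product rule: h'(x) = u'(x)*v(x) + u(x)*v'(x)
= 1 * (4x - 6) + (x - 2) * 4
At x = -1:
u(-1) = 1 * (-1) - 2 = -3
v(-1) = 4 * (-1) - 6 = -10
h'(-1) = 1 * (-10) + (-3) * 4
= -10 - 12
= -22

-22


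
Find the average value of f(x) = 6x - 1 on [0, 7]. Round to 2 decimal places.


Average value = 1/(b-a) * integral from a to b of f(x) dx
First compute the integral of 6x - 1:
F(x) = 3x^2 - x
F(7) = 3 * 49 - 1 * 7 = 140
F(0) = 3 * 0 - 1 * 0 = 0
Integral = 140 - 0 = 140
Average = 140 / (7 - 0) = 140 / 7
= 20 = 20.00

20.00


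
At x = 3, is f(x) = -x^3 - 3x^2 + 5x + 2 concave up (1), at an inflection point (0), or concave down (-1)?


Concavity is determined by the sign of f''(x).
f(x) = -x^3 - 3x^2 + 5x + 2
f'(x) = -3x^2 - 6x + 5
f''(x) = -6x - 6
f''(3) = -6 * 3 - 6
= -18 - 6
= -24
Since f''(3) < 0, the function is concave down (-1)

-1


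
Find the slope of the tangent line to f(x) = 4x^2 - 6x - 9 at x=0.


The slope of the tangent line equals f'(x) at the point.
f(x) = 4x^2 - 6x - 9
f'(x) = 8x - 6
At x = 0:
f'(0) = 8 * 0 - 6
= 0 - 6
= -6

-6


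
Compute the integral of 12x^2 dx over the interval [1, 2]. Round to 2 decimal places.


Find the antiderivative of 12x^2:
F(x) = 12/3 * x^3
Apply the Fundamental Theorem of Calculus:
F(2) - F(1)
= 12/3 * 2^3 - 12/3 * 1^3
= 12/3 * (8 - 1)
= 12/3 * 7
= 28 = 28.00

28.00


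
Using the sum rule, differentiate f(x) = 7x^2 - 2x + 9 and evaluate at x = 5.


Differentiate term by term using power and sum rules:
f(x) = 7x^2 - 2x + 9
f'(x) = 14x - 2
Substitute x = 5:
f'(5) = 14 * 5 - 2
= 70 - 2
= 68

68


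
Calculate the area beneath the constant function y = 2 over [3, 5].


The area under a constant function y = 2 is a rectangle.
Width = 5 - 3 = 2
Height = 2
Area = width * height
= 2 * 2
= 4

4


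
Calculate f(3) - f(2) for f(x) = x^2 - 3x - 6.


Net change = f(b) - f(a)
f(x) = x^2 - 3x - 6
Compute f(3):
f(3) = 1 * 3^2 - 3 * 3 - 6
= 9 - 9 - 6
= -6
Compute f(2):
f(2) = 1 * 2^2 - 3 * 2 - 6
= 4 - 6 - 6
= -8
Net change = -6 - (-8) = 2

2


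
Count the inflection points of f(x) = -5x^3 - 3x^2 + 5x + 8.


Inflection points occur where f''(x) = 0 and concavity changes.
f(x) = -5x^3 - 3x^2 + 5x + 8
f'(x) = -15x^2 - 6x + 5
f''(x) = -30x - 6
Set f''(x) = 0:
-30x - 6 = 0
x = 6 / (-30) = -1/5
Since f''(x) is linear (degree 1), it changes sign at this point.
Therefore there is exactly 1 inflection point.

1


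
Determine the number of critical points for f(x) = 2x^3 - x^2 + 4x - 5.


Find where f'(x) = 0:
f(x) = 2x^3 - x^2 + 4x - 5
f'(x) = 6x^2 - 2x + 4
This is a quadratic in x. Use the discriminant to count real roots.
Discriminant = (-2)^2 - 4 * 6 * 4
= 4 - 96
= -92
Since discriminant < 0, f'(x) = 0 has no real solutions.
Number of critical points: 0

0


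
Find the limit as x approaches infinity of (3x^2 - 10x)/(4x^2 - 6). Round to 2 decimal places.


For limits at infinity with equal-degree polynomials,
we compare leading coefficients.
Numerator leading term: 3x^2
Denominator leading term: 4x^2
Divide both by x^2:
lim = (3 - 10/x) / (4 - 6/x^2)
As x -> infinity, the 1/x and 1/x^2 terms vanish:
= 3/4 = 0.75

0.75


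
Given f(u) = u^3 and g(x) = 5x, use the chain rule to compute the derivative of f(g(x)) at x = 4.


Using the chain rule: (f(g(x)))' = f'(g(x)) * g'(x)
First, find g(4):
g(4) = 5 * 4 + 0 = 20
Next, f'(u) = 3u^2
And g'(x) = 5
So f'(g(4)) * g'(4)
= 3 * 20^2 * 5
= 3 * 400 * 5
= 6000

6000


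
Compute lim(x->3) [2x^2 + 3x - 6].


Since polynomials are continuous, we use direct substitution.
lim(x->3) of 2x^2 + 3x - 6
= 2 * 3^2 + 3 * 3 - 6
= 18 + 9 - 6
= 21

21


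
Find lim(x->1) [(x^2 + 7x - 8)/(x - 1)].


Direct substitution gives 0/0, so we factor the numerator.
Factor: (x^2 + 7x - 8) = (x - 1)(x + 8)
Cancel the common factor (x - 1):
(x^2 + 7x - 8)/(x - 1) = (x + 8)
Now substitute x = 1:
= (1) - (-8) = 9

9


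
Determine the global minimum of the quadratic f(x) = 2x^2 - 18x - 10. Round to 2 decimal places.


For a quadratic f(x) = ax^2 + bx + c with a > 0, the minimum is at the vertex.
Vertex x-coordinate: x = -b/(2a)
x = -(-18) / (2 * 2)
x = 18/4 = 9/2
Substitute back to find the minimum value:
f(9/2) = 2 * (9/2)^2 - 18 * (9/2) - 10
= 81/2 - 81 - 10
= -101/2 = -50.50

-50.50


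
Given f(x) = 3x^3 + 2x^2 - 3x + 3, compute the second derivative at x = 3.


First derivative:
f'(x) = 9x^2 + 4x - 3
Second derivative:
f''(x) = 18x + 4
Substitute x = 3:
f''(3) = 18 * 3 + 4
= 54 + 4
= 58

58


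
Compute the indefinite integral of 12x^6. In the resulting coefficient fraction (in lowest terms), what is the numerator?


Apply the power rule for integration:
integral of ax^n dx = a/(n+1) * x^(n+1) + C
integral of 12x^6 dx
= 12/7 * x^7 + C
The coefficient in lowest terms is 12/7, and its numerator is 12

12


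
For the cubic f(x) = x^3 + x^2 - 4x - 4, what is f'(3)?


Differentiate f(x) = x^3 + x^2 - 4x - 4 term by term:
f'(x) = 3x^2 + 2x - 4
Substitute x = 3:
f'(3) = 3 * 3^2 + 2 * 3 - 4
= 27 + 6 - 4
= 29

29


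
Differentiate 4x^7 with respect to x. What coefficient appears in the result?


We apply the power rule: d/dx [ax^n] = a*n * x^(n-1)
d/dx [4x^7]
= 4 * 7 * x^(7-1)
= 28x^6
The coefficient is 28

28


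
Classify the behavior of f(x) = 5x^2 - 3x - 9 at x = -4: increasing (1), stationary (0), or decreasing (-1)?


Compute f'(x) to determine behavior:
f'(x) = 10x - 3
f'(-4) = 10 * (-4) - 3
= -40 - 3
= -43
Since f'(-4) < 0, the function is decreasing (-1)

-1


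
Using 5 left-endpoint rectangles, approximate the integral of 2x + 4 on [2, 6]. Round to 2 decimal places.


Left Riemann sum uses left endpoints of each subinterval.
Interval: [2, 6], n = 5
dx = (6 - 2) / 5 = 4/5
Left endpoints: [2, 14/5, 18/5, 22/5, 26/5]
f values: [8, 48/5, 56/5, 64/5, 72/5]
Sum = dx * (sum of f values)
= 4/5 * 56
= 224/5 = 44.80

44.80


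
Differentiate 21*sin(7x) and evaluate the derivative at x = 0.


Apply the chain rule to differentiate 21*sin(7x):
d/dx [21*sin(7x)]
= 21 * cos(7x) * d/dx(7x)
= 21 * 7 * cos(7x)
= 147 * cos(7x)
Evaluate at x = 0:
= 147 * cos(0)
= 147 * 1
= 147

147


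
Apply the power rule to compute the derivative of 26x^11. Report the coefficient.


We apply the power rule: d/dx [ax^n] = a*n * x^(n-1)
d/dx [26x^11]
= 26 * 11 * x^(11-1)
= 286x^10
The coefficient is 286

286


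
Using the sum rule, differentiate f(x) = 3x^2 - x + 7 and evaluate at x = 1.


Differentiate term by term using power and sum rules:
f(x) = 3x^2 - x + 7
f'(x) = 6x - 1
Substitute x = 1:
f'(1) = 6 * 1 - 1
= 6 - 1
= 5

5


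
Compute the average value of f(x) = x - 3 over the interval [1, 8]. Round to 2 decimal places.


Average value = 1/(b-a) * integral from a to b of f(x) dx
First compute the integral of x - 3:
F(x) = (1/2)x^2 - 3x
F(8) = 1/2 * 64 - 3 * 8 = 8
F(1) = 1/2 * 1 - 3 * 1 = -5/2
Integral = 8 - (-5/2) = 21/2
Average = (21/2) / (8 - 1) = (21/2) / 7
= 3/2 = 1.50

1.50


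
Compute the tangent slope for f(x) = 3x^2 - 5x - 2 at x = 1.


The slope of the tangent line equals f'(x) at the point.
f(x) = 3x^2 - 5x - 2
f'(x) = 6x - 5
At x = 1:
f'(1) = 6 * 1 - 5
= 6 - 5
= 1

1


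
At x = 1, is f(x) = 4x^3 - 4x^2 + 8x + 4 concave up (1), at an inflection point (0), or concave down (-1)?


Concavity is determined by the sign of f''(x).
f(x) = 4x^3 - 4x^2 + 8x + 4
f'(x) = 12x^2 - 8x + 8
f''(x) = 24x - 8
f''(1) = 24 * 1 - 8
= 24 - 8
= 16
Since f''(1) > 0, the function is concave up (1)

1


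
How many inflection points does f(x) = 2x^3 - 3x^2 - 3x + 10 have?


Inflection points occur where f''(x) = 0 and concavity changes.
f(x) = 2x^3 - 3x^2 - 3x + 10
f'(x) = 6x^2 - 6x - 3
f''(x) = 12x - 6
Set f''(x) = 0:
12x - 6 = 0
x = 6 / 12 = 1/2
Since f''(x) is linear (degree 1), it changes sign at this point.
Therefore there is exactly 1 inflection point.

1


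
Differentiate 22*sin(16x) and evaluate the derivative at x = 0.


Apply the chain rule to differentiate 22*sin(16x):
d/dx [22*sin(16x)]
= 22 * cos(16x) * d/dx(16x)
= 22 * 16 * cos(16x)
= 352 * cos(16x)
Evaluate at x = 0:
= 352 * cos(0)
= 352 * 1
= 352

352


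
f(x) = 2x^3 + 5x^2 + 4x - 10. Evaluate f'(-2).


Differentiate f(x) = 2x^3 + 5x^2 + 4x - 10 term by term:
f'(x) = 6x^2 + 10x + 4
Substitute x = -2:
f'(-2) = 6 * (-2)^2 + 10 * (-2) + 4
= 24 - 20 + 4
= 8

8


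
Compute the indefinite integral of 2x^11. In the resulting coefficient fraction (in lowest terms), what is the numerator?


Apply the power rule for integration:
integral of ax^n dx = a/(n+1) * x^(n+1) + C
integral of 2x^11 dx
= 2/12 * x^12 + C
= 1/6 * x^12 + C
The coefficient in lowest terms is 1/6, and its numerator is 1

1


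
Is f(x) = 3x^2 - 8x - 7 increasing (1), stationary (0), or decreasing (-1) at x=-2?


Compute f'(x) to determine behavior:
f'(x) = 6x - 8
f'(-2) = 6 * (-2) - 8
= -12 - 8
= -20
Since f'(-2) < 0, the function is decreasing (-1)

-1


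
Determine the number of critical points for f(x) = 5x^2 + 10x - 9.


Find where f'(x) = 0:
f'(x) = 10x + 10
Set f'(x) = 0:
10x + 10 = 0
x = -10 / 10 = -1
This is a linear equation in x, so there is exactly one solution.
Number of critical points: 1

1


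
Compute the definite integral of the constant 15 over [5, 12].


The integral of a constant k over [a, b] equals k * (b - a).
integral from 5 to 12 of 15 dx
= 15 * (12 - 5)
= 15 * 7
= 105

105


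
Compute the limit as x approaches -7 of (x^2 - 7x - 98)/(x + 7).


Direct substitution gives 0/0, so we factor the numerator.
Factor: (x^2 - 7x - 98) = (x + 7)(x - 14)
Cancel the common factor (x + 7):
(x^2 - 7x - 98)/(x + 7) = (x - 14)
Now substitute x = -7:
= (-7) - (14) = -21

-21


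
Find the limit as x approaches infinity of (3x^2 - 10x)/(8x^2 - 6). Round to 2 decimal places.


For limits at infinity with equal-degree polynomials,
we compare leading coefficients.
Numerator leading term: 3x^2
Denominator leading term: 8x^2
Divide both by x^2:
lim = (3 - 10/x) / (8 - 6/x^2)
As x -> infinity, the 1/x and 1/x^2 terms vanish:
= 3/8 ≈ 0.38

0.38


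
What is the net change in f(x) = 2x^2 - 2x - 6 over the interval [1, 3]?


Net change = f(b) - f(a)
f(x) = 2x^2 - 2x - 6
Compute f(3):
f(3) = 2 * 3^2 - 2 * 3 - 6
= 18 - 6 - 6
= 6
Compute f(1):
f(1) = 2 * 1^2 - 2 * 1 - 6
= 2 - 2 - 6
= -6
Net change = 6 - (-6) = 12

12


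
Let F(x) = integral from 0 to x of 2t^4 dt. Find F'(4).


By the Fundamental Theorem of Calculus (Part 1):
If F(x) = integral from 0 to x of f(t) dt, then F'(x) = f(x)
Here f(t) = 2t^4
So F'(x) = 2x^4
Evaluate at x = 4:
F'(4) = 2 * 4^4
= 2 * 256
= 512

512


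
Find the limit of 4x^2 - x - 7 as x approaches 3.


Since polynomials are continuous, we use direct substitution.
lim(x->3) of 4x^2 - x - 7
= 4 * 3^2 - 1 * 3 - 7
= 36 - 3 - 7
= 26

26


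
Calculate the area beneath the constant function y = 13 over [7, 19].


The area under a constant function y = 13 is a rectangle.
Width = 19 - 7 = 12
Height = 13
Area = width * height
= 12 * 13
= 156

156


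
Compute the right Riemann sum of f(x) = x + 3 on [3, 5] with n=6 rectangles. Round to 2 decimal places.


Right Riemann sum uses right endpoints of each subinterval.
Interval: [3, 5], n = 6
dx = (5 - 3) / 6 = 1/3
Right endpoints: [10/3, 11/3, 4, 13/3, 14/3, 5]
f values: [19/3, 20/3, 7, 22/3, 23/3, 8]
Sum = dx * (sum of f values)
= 1/3 * 43
= 43/3 ≈ 14.33

14.33


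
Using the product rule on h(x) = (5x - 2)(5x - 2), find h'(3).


Let u(x) = 5x - 2 and v(x) = 5x - 2
u'(x) = 5
v'(x) = 5
Product rule: h'(x) = u'(x)*v(x) + u(x)*v'(x)
= 5 * (5x - 2) + (5x - 2) * 5
At x = 3:
u(3) = 5 * 3 - 2 = 13
v(3) = 5 * 3 - 2 = 13
h'(3) = 5 * 13 + 13 * 5
= 65 + 65
= 130

130


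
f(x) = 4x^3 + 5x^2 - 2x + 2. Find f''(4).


First derivative:
f'(x) = 12x^2 + 10x - 2
Second derivative:
f''(x) = 24x + 10
Substitute x = 4:
f''(4) = 24 * 4 + 10
= 96 + 10
= 106

106


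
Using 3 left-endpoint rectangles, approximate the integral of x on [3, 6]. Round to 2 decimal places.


Left Riemann sum uses left endpoints of each subinterval.
Interval: [3, 6], n = 3
dx = (6 - 3) / 3 = 1
Left endpoints: [3, 4, 5]
f values: [3, 4, 5]
Sum = dx * (sum of f values)
= 1 * 12
= 12 = 12.00

12.00


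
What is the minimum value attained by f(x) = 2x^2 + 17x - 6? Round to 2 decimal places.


For a quadratic f(x) = ax^2 + bx + c with a > 0, the minimum is at the vertex.
Vertex x-coordinate: x = -b/(2a)
x = -(17) / (2 * 2)
x = -17/4
Substitute back to find the minimum value:
f(-17/4) = 2 * (-17/4)^2 + 17 * (-17/4) - 6
= 289/8 - 289/4 - 6
= -337/8 ≈ -42.13

-42.13


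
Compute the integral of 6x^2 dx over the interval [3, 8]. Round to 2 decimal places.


Find the antiderivative of 6x^2:
F(x) = 6/3 * x^3
Apply the Fundamental Theorem of Calculus:
F(8) - F(3)
= 6/3 * 8^3 - 6/3 * 3^3
= 6/3 * (512 - 27)
= 6/3 * 485
= 970 = 970.00

970.00


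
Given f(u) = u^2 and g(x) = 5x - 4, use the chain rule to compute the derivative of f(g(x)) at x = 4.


Using the chain rule: (f(g(x)))' = f'(g(x)) * g'(x)
First, find g(4):
g(4) = 5 * 4 - 4 = 16
Next, f'(u) = 2u
And g'(x) = 5
So f'(g(4)) * g'(4)
= 2 * 16 * 5
= 160

160


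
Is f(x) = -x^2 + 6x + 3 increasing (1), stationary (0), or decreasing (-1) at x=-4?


Compute f'(x) to determine behavior:
f'(x) = -2x + 6
f'(-4) = -2 * (-4) + 6
= 8 + 6
= 14
Since f'(-4) > 0, the function is increasing (1)

1


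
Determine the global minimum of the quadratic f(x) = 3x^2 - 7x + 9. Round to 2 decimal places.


For a quadratic f(x) = ax^2 + bx + c with a > 0, the minimum is at the vertex.
Vertex x-coordinate: x = -b/(2a)
x = -(-7) / (2 * 3)
x = 7/6
Substitute back to find the minimum value:
f(7/6) = 3 * (7/6)^2 - 7 * (7/6) + 9
= 49/12 - 49/6 + 9
= 59/12 ≈ 4.92

4.92


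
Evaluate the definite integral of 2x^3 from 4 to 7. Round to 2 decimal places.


Find the antiderivative of 2x^3:
F(x) = 2/4 * x^4
Apply the Fundamental Theorem of Calculus:
F(7) - F(4)
= 2/4 * 7^4 - 2/4 * 4^4
= 2/4 * (2401 - 256)
= 2/4 * 2145
= 2145/2 = 1072.50

1072.50


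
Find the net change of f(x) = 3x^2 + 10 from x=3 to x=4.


Net change = f(b) - f(a)
f(x) = 3x^2 + 10
Compute f(4):
f(4) = 3 * 4^2 + 0 * 4 + 10
= 48 + 0 + 10
= 58
Compute f(3):
f(3) = 3 * 3^2 + 0 * 3 + 10
= 27 + 0 + 10
= 37
Net change = 58 - 37 = 21

21


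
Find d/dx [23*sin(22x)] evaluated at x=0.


Apply the chain rule to differentiate 23*sin(22x):
d/dx [23*sin(22x)]
= 23 * cos(22x) * d/dx(22x)
= 23 * 22 * cos(22x)
= 506 * cos(22x)
Evaluate at x = 0:
= 506 * cos(0)
= 506 * 1
= 506

506


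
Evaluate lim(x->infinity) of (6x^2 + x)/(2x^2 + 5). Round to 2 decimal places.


For limits at infinity with equal-degree polynomials,
we compare leading coefficients.
Numerator leading term: 6x^2
Denominator leading term: 2x^2
Divide both by x^2:
lim = (6 + 1/x) / (2 + 5/x^2)
As x -> infinity, the 1/x and 1/x^2 terms vanish:
= 6/2 = 3 = 3.00

3.00


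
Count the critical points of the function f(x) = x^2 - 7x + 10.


Find where f'(x) = 0:
f'(x) = 2x - 7
Set f'(x) = 0:
2x - 7 = 0
x = 7 / 2 = 7/2
This is a linear equation in x, so there is exactly one solution.
Number of critical points: 1

1


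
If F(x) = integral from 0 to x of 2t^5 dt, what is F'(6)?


By the Fundamental Theorem of Calculus (Part 1):
If F(x) = integral from 0 to x of f(t) dt, then F'(x) = f(x)
Here f(t) = 2t^5
So F'(x) = 2x^5
Evaluate at x = 6:
F'(6) = 2 * 6^5
= 2 * 7776
= 15552

15552


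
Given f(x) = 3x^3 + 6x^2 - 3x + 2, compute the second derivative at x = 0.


First derivative:
f'(x) = 9x^2 + 12x - 3
Second derivative:
f''(x) = 18x + 12
Substitute x = 0:
f''(0) = 18 * 0 + 12
= 0 + 12
= 12

12
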